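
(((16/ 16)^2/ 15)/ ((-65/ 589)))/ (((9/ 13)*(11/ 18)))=-1178/825 = -1.43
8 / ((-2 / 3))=-12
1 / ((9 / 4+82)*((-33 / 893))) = -3572/11121 = -0.32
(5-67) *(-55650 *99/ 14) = 24398550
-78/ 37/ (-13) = 6/37 = 0.16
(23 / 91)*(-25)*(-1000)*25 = 14375000/91 = 157967.03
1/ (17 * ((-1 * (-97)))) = 1/1649 = 0.00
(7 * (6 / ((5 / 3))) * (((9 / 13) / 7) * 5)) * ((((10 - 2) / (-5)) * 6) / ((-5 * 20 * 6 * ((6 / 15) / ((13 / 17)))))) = 162/425 = 0.38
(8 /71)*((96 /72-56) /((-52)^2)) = -82/35997 = 0.00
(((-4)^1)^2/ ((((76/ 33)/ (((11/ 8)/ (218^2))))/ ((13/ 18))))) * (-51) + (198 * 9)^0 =3585083/3611824 = 0.99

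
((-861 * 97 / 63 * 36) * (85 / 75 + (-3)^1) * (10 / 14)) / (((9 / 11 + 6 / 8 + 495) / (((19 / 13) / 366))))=26598176/51978771 = 0.51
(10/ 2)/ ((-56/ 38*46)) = -95/1288 = -0.07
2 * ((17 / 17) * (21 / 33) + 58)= 1290/11 = 117.27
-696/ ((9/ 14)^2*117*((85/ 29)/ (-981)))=4817.73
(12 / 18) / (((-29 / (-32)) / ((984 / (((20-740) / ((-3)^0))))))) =-1312/1305 = -1.01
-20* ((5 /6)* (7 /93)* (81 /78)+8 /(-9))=59755/3627 = 16.48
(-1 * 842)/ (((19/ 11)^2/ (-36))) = 3667752/361 = 10159.98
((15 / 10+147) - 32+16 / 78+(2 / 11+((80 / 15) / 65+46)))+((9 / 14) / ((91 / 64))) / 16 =34263653/210210 = 163.00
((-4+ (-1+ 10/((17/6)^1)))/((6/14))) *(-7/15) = 245/153 = 1.60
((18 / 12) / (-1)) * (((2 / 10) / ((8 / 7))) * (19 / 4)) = -399/320 = -1.25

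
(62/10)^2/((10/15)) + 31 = 4433/50 = 88.66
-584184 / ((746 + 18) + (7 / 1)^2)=-194728/271 = -718.55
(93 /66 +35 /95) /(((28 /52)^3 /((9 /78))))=1.31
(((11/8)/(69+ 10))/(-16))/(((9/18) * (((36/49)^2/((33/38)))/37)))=-10749277/82999296 = -0.13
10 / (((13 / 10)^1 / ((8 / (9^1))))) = 800/117 = 6.84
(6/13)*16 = 96/13 = 7.38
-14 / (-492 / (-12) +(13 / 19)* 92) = -266/1975 = -0.13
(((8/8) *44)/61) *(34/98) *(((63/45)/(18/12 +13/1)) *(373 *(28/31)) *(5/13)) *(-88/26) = -98209408/9267791 = -10.60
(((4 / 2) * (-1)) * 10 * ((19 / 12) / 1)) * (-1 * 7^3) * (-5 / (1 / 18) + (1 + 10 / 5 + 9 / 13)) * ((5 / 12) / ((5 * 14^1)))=-5580.03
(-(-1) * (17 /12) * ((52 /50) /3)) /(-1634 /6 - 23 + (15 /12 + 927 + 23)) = 26/34725 = 0.00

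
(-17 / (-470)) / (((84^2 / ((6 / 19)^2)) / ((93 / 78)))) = 527/864638320 = 0.00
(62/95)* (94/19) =5828/1805 = 3.23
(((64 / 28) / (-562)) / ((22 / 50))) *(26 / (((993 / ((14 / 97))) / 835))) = -8684000/297728211 = -0.03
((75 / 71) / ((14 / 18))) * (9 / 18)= 675/994 = 0.68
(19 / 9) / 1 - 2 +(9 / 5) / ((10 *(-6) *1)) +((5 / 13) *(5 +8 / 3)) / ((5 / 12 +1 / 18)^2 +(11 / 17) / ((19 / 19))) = 778295381/224277300 = 3.47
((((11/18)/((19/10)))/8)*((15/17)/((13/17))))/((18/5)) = 1375/106704 = 0.01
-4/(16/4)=-1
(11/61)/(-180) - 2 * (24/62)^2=-0.30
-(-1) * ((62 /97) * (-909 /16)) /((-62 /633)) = 575397/1552 = 370.75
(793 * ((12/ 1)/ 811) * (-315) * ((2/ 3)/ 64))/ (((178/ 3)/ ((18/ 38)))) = -6744465/21942416 = -0.31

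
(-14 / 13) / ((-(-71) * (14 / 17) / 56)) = -952/923 = -1.03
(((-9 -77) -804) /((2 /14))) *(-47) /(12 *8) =146405/48 = 3050.10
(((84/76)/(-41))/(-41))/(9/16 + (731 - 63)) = 336/341651483 = 0.00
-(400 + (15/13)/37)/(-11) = 36.37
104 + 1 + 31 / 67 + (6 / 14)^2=346837/3283 = 105.65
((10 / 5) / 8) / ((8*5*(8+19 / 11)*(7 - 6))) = 11/17120 = 0.00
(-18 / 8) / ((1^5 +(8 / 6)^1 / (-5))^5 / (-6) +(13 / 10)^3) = -41006250/39396121 = -1.04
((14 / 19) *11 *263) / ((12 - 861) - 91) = -20251/8930 = -2.27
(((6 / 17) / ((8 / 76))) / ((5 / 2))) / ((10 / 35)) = 399/85 = 4.69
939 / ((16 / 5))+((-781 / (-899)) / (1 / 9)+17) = 4577797/14384 = 318.26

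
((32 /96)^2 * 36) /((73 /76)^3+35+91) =1755904/55699993 = 0.03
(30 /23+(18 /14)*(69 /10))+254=425323/1610 = 264.18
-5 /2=-2.50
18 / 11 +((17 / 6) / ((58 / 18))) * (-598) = -167217/319 = -524.19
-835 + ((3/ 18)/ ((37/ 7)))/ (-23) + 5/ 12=-8522779/10212 = -834.58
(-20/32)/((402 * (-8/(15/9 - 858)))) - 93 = -7190957/77184 = -93.17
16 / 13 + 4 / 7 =164/91 = 1.80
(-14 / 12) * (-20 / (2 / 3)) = 35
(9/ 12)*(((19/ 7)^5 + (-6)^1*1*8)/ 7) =5008089/470596 = 10.64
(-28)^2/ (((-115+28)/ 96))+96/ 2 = -817.10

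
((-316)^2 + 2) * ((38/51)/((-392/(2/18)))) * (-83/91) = 1543883/80262 = 19.24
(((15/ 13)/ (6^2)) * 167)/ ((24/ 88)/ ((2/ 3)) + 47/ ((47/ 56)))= 9185/96798 = 0.09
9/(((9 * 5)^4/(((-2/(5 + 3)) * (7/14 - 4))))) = 7/3645000 = 0.00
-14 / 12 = -1.17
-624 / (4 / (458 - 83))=-58500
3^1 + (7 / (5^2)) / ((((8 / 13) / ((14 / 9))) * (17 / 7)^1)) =50359/15300 = 3.29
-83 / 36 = -2.31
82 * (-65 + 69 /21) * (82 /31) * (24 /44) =-7301.47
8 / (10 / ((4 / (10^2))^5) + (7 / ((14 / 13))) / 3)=48/585937513 = 0.00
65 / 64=1.02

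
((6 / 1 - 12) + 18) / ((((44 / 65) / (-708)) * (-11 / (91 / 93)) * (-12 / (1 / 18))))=-348985/67518 = -5.17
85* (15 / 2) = 1275/2 = 637.50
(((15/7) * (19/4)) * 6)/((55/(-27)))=-4617/154 = -29.98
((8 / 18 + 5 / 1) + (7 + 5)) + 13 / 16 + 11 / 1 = 4213/144 = 29.26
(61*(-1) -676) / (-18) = 737/18 = 40.94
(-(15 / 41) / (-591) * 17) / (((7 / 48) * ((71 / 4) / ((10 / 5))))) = 32640/4014269 = 0.01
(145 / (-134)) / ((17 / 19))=-2755/2278 = -1.21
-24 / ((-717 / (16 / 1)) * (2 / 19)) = 1216/239 = 5.09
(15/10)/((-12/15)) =-15/8 = -1.88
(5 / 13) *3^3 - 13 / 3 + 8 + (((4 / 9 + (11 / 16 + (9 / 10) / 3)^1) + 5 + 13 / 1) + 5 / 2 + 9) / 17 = 2525363/159120 = 15.87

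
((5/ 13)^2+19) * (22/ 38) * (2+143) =5161420/3211 = 1607.42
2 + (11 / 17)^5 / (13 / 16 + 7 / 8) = 2.07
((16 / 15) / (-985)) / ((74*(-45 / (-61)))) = -488/24600375 = 0.00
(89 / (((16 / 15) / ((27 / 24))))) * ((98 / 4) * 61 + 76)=37739115/256 = 147418.42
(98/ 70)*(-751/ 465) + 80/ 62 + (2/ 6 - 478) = -370944/775 = -478.64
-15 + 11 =-4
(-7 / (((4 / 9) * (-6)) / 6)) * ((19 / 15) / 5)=399/100 = 3.99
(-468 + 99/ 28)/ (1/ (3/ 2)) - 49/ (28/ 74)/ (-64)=-622427/896 = -694.67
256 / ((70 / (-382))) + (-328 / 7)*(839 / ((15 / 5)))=-1522648/105 = -14501.41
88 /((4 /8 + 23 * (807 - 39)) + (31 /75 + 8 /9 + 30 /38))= 752400/151049359 = 0.00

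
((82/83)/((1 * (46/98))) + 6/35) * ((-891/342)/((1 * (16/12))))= -11292237/2538970 = -4.45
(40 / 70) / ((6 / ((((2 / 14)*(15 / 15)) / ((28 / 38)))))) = 19/1029 = 0.02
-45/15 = -3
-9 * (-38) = 342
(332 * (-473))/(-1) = 157036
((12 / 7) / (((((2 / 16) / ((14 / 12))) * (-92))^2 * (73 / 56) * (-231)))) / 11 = -224/42053913 = 0.00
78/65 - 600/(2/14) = -20994/5 = -4198.80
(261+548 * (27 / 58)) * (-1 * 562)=-8411454/29 = -290050.14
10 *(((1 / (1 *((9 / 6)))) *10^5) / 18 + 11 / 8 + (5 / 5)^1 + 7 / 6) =4003825/108 = 37072.45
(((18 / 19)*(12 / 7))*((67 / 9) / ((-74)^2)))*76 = 1608/9583 = 0.17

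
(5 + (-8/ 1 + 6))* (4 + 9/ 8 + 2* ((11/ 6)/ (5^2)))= 3163/200 = 15.82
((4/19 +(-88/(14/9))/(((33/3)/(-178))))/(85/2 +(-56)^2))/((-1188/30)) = -608900/83702619 = -0.01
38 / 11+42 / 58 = 1333/319 = 4.18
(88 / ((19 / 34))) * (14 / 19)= 41888/361 = 116.03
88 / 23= 3.83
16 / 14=1.14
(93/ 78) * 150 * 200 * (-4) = -1860000/13 = -143076.92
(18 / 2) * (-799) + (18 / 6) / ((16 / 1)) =-115053/16 = -7190.81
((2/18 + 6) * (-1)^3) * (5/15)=-55/27 = -2.04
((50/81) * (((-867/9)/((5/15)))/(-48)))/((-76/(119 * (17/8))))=-12.37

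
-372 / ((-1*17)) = 372/17 = 21.88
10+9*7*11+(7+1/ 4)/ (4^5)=2879517/4096 = 703.01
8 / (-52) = -2/13 = -0.15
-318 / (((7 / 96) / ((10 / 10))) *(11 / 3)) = -91584/77 = -1189.40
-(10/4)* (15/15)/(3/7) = -5.83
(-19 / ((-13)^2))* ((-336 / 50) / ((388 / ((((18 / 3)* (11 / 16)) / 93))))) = 4389/50818300 = 0.00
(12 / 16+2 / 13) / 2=47/104 = 0.45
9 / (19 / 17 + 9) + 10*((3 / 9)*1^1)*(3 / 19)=4627/3268 = 1.42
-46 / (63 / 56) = -368/9 = -40.89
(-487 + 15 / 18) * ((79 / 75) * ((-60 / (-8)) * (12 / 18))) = -230443/90 = -2560.48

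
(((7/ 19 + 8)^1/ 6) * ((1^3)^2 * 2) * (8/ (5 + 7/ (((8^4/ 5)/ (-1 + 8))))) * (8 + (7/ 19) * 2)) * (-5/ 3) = -288292864/4489035 = -64.22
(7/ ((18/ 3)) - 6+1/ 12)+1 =-15/4 = -3.75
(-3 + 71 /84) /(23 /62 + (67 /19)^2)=-0.17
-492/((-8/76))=4674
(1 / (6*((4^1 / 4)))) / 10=1/60 = 0.02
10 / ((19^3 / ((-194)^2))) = 376360/6859 = 54.87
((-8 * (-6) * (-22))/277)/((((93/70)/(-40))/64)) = 63078400/8587 = 7345.80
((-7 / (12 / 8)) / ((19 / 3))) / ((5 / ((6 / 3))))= -28/95 = -0.29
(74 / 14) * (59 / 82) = 2183/574 = 3.80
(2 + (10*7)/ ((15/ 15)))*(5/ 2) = 180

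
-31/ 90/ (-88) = 31/7920 = 0.00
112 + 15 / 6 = 229/2 = 114.50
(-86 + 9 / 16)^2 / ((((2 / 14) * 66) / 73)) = 954900079/16896 = 56516.34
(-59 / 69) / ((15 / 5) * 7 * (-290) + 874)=59/359904 = 0.00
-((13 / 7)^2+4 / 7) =-197/49 = -4.02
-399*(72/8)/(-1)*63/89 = 226233/89 = 2541.94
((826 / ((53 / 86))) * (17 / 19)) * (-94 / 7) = -16216504/1007 = -16103.78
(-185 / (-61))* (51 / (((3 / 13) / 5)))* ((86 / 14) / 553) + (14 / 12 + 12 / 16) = 110914313/2833572 = 39.14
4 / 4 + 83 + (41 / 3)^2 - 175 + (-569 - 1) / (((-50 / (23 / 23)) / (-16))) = -3898/45 = -86.62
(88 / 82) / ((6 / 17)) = 374/123 = 3.04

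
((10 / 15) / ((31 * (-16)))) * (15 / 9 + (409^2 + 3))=-501857/2232 = -224.85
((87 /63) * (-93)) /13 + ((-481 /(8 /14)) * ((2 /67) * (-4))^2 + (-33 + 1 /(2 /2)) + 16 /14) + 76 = 9502849/408499 = 23.26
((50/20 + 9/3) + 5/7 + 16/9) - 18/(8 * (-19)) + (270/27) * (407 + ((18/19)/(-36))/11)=214784663/52668 = 4078.09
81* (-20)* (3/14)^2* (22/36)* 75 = -334125/98 = -3409.44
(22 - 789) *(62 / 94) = -23777/47 = -505.89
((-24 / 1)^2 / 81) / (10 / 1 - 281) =-64/2439 = -0.03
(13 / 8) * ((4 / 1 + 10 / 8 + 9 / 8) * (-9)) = -93.23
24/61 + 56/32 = 523/244 = 2.14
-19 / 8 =-2.38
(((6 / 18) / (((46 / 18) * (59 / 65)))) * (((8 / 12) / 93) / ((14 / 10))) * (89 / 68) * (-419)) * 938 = -812011525/2145417 = -378.49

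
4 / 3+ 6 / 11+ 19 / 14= 1495/462 = 3.24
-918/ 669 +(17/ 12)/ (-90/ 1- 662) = -2765135/2012352 = -1.37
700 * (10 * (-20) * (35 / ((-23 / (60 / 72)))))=12250000/69 = 177536.23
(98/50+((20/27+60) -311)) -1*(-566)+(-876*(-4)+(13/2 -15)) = 5147821/1350 = 3813.20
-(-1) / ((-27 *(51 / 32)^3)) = -32768/3581577 = -0.01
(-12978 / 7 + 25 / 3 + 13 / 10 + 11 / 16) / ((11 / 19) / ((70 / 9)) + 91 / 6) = -58850239/486496 = -120.97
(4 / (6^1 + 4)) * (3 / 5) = 6/25 = 0.24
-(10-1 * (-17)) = -27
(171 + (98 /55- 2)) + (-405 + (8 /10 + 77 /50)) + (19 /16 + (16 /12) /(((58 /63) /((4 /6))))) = -29312931/127600 = -229.73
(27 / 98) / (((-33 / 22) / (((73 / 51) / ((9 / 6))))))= -146/833 = -0.18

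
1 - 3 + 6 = 4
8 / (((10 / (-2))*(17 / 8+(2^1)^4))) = -64/725 = -0.09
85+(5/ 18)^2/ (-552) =15202055/178848 = 85.00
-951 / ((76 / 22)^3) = -1265781/54872 = -23.07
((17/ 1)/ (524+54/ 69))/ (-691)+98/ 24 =12019807/2943660 = 4.08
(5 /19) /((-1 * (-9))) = 5/171 = 0.03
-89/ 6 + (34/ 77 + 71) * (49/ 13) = 218315/858 = 254.45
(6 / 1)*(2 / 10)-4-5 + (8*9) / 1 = 321/5 = 64.20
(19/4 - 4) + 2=11/4 = 2.75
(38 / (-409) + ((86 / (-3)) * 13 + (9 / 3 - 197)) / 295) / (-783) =145786/56683719 = 0.00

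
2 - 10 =-8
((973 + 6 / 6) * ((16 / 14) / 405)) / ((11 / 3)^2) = 7792/38115 = 0.20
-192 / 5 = -38.40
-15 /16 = -0.94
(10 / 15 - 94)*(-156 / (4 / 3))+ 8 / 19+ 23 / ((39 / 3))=2697781/247 = 10922.19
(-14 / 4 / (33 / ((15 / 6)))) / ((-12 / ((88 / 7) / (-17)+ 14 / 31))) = -295/46376 = -0.01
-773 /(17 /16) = -12368/17 = -727.53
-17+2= -15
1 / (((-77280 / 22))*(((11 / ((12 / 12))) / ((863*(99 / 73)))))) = -28479/940240 = -0.03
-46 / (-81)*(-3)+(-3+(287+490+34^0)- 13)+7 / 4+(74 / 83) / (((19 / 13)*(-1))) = 761.44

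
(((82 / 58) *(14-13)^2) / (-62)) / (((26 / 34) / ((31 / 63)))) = -697/47502 = -0.01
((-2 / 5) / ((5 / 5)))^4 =16/625 = 0.03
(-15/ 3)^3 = -125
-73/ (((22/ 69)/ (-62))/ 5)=780735/11 = 70975.91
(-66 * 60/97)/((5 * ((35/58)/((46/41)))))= -2113056/139195 = -15.18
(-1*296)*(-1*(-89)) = -26344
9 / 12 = 3/4 = 0.75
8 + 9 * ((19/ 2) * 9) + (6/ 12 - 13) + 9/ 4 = 3069/4 = 767.25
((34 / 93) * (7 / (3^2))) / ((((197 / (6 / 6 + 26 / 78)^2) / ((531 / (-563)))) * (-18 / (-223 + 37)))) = -224672/8983791 = -0.03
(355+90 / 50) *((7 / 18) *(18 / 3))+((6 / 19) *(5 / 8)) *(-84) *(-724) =3658172/285 = 12835.69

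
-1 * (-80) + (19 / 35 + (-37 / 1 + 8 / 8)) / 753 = 2107159/26355 = 79.95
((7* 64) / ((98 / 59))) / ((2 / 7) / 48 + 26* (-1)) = -45312/4367 = -10.38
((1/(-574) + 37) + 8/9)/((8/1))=4.74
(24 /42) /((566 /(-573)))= -1146/1981 = -0.58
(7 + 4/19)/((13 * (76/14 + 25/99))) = 94941/972439 = 0.10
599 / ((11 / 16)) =9584/11 = 871.27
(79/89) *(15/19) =1185/1691 = 0.70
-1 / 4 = -0.25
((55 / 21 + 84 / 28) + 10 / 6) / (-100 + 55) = -17/105 = -0.16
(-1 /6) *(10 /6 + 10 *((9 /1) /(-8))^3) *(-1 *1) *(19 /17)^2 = -3485455/1331712 = -2.62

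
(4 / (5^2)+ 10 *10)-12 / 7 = 17228/175 = 98.45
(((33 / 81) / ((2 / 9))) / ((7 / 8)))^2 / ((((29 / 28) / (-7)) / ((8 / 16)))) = -14.84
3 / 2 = 1.50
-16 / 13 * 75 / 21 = -400/91 = -4.40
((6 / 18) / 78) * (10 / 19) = 5/2223 = 0.00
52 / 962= 2/37 = 0.05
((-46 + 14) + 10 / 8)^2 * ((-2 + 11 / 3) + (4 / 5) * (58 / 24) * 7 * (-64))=-65392581/80 = -817407.26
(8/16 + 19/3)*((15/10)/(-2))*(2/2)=-5.12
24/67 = 0.36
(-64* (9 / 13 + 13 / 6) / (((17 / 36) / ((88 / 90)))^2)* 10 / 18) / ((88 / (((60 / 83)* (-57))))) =190902272/935493 = 204.07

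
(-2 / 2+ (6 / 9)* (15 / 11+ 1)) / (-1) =-19/33 = -0.58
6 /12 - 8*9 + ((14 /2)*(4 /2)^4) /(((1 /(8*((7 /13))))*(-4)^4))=-69.62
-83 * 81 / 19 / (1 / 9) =-60507/19 = -3184.58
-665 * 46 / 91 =-4370/13 = -336.15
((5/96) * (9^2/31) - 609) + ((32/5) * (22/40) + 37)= -568.34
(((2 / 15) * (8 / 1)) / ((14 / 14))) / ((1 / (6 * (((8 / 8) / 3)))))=32/15 = 2.13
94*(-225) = -21150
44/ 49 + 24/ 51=1.37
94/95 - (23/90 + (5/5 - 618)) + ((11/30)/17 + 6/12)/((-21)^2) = 377108747/610470 = 617.74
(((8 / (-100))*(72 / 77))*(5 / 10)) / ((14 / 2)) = -72/13475 = -0.01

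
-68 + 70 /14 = -63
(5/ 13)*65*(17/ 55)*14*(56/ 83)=66640/913 = 72.99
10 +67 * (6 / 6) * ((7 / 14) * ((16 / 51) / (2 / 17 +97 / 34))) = 13.54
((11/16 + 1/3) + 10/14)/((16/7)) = 583/768 = 0.76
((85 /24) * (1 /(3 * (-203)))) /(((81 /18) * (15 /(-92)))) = 0.01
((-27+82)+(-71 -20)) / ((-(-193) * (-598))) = 18/57707 = 0.00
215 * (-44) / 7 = -1351.43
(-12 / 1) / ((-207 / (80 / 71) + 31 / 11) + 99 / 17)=179520/2619059 = 0.07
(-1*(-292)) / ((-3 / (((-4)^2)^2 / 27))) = -74752/81 = -922.86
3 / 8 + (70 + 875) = 945.38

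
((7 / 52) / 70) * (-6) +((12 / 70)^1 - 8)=-14269/1820 = -7.84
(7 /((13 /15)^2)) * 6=9450/169 = 55.92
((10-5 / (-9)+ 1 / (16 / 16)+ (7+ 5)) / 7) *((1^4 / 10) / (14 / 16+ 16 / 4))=0.07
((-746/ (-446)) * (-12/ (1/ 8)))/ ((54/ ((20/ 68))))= -29840/34119 = -0.87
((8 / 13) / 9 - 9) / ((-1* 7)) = 1045/819 = 1.28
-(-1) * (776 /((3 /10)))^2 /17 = 60217600/153 = 393579.08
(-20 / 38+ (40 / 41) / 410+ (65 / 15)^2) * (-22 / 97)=-115435870/27882747 = -4.14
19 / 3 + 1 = 22/3 = 7.33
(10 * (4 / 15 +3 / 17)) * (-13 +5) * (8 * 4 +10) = -25312/17 = -1488.94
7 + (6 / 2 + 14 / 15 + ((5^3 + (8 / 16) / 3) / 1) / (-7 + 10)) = 4739/90 = 52.66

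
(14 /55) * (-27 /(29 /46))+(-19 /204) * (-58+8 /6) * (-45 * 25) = -18975401/3190 = -5948.40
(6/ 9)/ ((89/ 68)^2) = 9248/23763 = 0.39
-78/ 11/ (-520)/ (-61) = -3/13420 = 0.00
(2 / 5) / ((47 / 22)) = 44/235 = 0.19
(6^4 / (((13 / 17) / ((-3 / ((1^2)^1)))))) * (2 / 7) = -132192/91 = -1452.66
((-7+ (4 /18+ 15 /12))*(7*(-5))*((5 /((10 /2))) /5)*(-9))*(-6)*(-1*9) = -37611/2 = -18805.50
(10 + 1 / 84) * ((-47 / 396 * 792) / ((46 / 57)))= -751013/644 = -1166.17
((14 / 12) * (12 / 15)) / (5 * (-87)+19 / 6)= -28/12955 = 0.00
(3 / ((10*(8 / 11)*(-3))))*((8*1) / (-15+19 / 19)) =11/140 = 0.08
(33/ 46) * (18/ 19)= 297/437 = 0.68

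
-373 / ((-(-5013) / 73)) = -27229/5013 = -5.43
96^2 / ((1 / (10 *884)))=81469440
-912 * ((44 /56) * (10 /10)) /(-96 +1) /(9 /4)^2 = 1408/945 = 1.49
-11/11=-1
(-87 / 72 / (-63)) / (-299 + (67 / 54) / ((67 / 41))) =-29/450940 = 0.00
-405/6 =-135/2 = -67.50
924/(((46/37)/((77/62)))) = 658119/713 = 923.03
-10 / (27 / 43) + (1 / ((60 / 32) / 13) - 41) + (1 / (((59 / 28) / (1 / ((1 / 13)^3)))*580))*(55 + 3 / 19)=215760943/4388715 = 49.16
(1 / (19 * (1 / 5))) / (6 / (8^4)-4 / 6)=-0.40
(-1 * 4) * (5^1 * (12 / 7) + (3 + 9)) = -576/7 = -82.29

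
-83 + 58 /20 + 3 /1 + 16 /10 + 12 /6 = -147/2 = -73.50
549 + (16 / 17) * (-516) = 1077/17 = 63.35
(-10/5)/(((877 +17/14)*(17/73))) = -2044/209015 = -0.01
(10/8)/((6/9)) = 15/8 = 1.88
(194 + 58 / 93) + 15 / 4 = 73795/372 = 198.37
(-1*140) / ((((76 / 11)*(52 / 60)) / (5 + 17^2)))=-6873.89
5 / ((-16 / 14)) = -35/8 = -4.38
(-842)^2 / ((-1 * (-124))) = 177241/31 = 5717.45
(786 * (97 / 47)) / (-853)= -1.90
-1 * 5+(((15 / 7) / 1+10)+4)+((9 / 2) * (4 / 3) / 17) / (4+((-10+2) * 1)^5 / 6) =10854573/974134 = 11.14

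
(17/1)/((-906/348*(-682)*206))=493/10607146 = 0.00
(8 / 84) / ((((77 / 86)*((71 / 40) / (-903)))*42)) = -147920/114807 = -1.29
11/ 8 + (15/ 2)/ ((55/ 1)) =133/88 = 1.51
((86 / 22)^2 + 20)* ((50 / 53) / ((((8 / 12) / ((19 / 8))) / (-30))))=-91249875/25652 = -3557.22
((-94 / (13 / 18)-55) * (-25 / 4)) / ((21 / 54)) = 541575/182 = 2975.69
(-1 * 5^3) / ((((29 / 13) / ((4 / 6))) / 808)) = -2626000/87 = -30183.91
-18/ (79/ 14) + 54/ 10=873/395 = 2.21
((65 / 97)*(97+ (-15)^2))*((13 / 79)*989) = 269097010/7663 = 35116.40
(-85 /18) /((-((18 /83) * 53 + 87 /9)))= 7055/31614 = 0.22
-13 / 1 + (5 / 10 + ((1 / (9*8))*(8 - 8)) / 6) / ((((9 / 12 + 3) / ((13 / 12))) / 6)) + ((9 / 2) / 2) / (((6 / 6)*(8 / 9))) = -4609/480 = -9.60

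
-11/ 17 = -0.65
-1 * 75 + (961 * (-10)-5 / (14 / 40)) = -67895/7 = -9699.29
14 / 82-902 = -36975/41 = -901.83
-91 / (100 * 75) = -91/7500 = -0.01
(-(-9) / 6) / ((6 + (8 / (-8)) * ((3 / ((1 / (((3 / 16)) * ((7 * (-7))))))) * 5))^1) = 0.01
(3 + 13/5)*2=56/5 = 11.20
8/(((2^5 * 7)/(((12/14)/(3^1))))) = 1/98 = 0.01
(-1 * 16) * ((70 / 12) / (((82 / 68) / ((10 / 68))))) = -1400/123 = -11.38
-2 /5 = -0.40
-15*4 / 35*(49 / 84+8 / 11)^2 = -29929/10164 = -2.94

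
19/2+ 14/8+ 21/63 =11.58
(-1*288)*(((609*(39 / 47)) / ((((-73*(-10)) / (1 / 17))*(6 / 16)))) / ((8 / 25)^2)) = -17813250/58327 = -305.40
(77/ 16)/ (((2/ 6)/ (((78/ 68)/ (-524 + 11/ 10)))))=-715/22576 = -0.03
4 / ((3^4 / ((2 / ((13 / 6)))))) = 16/351 = 0.05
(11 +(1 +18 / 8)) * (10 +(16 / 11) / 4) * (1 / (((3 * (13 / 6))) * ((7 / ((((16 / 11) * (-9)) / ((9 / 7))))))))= -51984/1573 = -33.05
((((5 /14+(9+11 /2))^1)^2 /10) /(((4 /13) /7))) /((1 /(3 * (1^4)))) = 52728/35 = 1506.51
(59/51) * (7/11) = 413/561 = 0.74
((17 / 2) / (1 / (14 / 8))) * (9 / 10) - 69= -4449/80 = -55.61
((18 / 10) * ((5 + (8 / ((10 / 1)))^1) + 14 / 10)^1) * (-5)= -324/5 = -64.80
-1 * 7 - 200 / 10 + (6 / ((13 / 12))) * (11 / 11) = -21.46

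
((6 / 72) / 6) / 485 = 1/34920 = 0.00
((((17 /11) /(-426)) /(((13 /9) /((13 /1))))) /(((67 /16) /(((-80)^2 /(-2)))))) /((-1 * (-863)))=0.03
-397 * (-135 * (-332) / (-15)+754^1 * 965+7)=-287677713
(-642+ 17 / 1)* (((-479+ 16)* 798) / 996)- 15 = 38484385/166 = 231833.64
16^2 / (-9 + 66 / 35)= -8960/249 = -35.98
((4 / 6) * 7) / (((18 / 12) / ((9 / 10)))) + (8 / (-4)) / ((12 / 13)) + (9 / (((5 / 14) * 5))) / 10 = 853/750 = 1.14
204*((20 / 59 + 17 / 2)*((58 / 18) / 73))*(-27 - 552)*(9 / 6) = -297721221/4307 = -69124.96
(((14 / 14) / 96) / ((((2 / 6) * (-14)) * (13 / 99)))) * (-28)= 99/208 = 0.48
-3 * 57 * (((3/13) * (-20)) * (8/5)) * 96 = 1575936/13 = 121225.85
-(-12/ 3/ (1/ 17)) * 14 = 952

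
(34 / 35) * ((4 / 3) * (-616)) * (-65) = 155584/3 = 51861.33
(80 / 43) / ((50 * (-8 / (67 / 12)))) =-67/2580 = -0.03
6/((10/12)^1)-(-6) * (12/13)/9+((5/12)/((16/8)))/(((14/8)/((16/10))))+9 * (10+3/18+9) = 492781/2730 = 180.51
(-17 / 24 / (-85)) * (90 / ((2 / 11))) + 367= 2969/8 = 371.12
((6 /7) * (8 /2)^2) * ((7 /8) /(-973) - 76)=-1014156/973 = -1042.30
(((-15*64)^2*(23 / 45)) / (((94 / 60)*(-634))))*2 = -14131200/14899 = -948.47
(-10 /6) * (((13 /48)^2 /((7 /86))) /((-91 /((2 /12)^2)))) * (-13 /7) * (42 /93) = -36335/94493952 = 0.00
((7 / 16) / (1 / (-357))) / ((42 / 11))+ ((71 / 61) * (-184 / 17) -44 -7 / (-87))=-281262911/2887008 = -97.42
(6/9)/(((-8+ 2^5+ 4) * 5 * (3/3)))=1/210 = 0.00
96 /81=32/27 = 1.19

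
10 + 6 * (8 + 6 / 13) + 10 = 920/13 = 70.77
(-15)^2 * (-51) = -11475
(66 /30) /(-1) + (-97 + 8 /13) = -98.58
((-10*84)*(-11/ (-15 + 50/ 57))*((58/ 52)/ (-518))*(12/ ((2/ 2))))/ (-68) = -0.25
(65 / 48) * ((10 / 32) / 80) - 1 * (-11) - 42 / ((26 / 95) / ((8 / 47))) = -113489117/7507968 = -15.12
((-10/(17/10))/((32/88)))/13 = -275/221 = -1.24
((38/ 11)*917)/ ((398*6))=17423/13134 = 1.33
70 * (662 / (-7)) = -6620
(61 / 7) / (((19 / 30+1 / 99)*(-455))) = -12078/405769 = -0.03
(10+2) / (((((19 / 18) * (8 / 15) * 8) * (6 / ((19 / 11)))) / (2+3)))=675/176 = 3.84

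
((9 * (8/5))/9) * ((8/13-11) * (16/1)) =-3456/13 = -265.85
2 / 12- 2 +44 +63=105.17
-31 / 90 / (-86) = 31/7740 = 0.00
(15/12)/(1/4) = 5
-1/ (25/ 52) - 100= -2552/25 = -102.08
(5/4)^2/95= 5/304 = 0.02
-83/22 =-3.77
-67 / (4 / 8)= -134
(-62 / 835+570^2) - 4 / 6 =813872644/2505 = 324899.26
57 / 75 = 19/25 = 0.76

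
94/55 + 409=22589/55 = 410.71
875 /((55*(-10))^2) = 7/2420 = 0.00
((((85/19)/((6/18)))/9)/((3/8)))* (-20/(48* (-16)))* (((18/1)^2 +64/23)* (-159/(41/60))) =-423244750/53751 = -7874.17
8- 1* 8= 0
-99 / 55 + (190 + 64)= 1261/5 = 252.20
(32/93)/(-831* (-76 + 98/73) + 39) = 2336/421457121 = 0.00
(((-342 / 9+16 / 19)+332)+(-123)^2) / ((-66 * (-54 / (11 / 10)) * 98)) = 293053/6032880 = 0.05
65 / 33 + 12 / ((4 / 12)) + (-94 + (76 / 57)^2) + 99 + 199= 24131/99 = 243.75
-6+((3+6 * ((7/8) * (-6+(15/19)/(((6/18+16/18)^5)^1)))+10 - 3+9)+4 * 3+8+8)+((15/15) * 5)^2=440876157/12239876 = 36.02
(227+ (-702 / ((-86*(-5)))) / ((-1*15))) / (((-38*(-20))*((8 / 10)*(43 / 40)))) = 122071/351310 = 0.35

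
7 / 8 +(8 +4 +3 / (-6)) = 99/8 = 12.38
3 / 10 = 0.30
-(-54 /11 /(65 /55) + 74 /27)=1.41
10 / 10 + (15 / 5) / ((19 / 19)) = 4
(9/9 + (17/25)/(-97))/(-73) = -2408/177025 = -0.01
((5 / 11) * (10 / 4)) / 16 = 25/352 = 0.07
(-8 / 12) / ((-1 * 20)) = 1/30 = 0.03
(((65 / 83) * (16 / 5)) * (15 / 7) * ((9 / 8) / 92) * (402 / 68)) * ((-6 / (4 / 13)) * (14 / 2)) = -13757445/259624 = -52.99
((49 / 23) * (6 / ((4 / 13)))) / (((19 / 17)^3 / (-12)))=-56332458/157757 = -357.08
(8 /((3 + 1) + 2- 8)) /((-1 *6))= 2/3 = 0.67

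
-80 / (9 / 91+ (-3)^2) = -1820/207 = -8.79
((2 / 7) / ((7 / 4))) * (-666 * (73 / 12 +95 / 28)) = -353424/343 = -1030.39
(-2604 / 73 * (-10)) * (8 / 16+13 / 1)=4815.62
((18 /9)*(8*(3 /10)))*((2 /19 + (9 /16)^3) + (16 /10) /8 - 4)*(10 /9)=-456147/24320 = -18.76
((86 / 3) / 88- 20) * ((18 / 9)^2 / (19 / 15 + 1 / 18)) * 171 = -1903230/187 = -10177.70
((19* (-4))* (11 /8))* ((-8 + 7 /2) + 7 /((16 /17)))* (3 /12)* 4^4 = -19646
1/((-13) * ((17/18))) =-18/221 = -0.08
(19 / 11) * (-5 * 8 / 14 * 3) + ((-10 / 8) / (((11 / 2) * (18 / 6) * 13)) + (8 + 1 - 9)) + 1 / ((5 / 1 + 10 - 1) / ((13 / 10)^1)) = -883973/60060 = -14.72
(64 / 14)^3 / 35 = 32768/12005 = 2.73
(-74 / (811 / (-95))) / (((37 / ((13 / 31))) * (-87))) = -2470/2187267 = 0.00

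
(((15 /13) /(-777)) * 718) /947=-3590/3188549 = 0.00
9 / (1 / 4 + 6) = 36/25 = 1.44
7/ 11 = 0.64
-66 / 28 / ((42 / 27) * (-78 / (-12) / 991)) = -294327/1274 = -231.03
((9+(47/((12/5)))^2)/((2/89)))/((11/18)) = 28581.64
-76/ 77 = -0.99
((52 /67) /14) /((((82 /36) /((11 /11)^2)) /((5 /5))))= 468/19229 = 0.02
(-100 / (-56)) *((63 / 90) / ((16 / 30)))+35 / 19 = 2545/608 = 4.19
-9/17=-0.53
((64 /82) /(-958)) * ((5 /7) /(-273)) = 80/37530129 = 0.00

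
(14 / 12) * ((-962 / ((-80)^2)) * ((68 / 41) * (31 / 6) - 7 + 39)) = -1680133/236160 = -7.11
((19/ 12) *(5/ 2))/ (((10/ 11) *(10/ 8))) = 209/60 = 3.48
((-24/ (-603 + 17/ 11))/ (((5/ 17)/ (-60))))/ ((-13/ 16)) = 107712/10751 = 10.02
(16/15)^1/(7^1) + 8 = 856/105 = 8.15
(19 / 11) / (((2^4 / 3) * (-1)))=-57/176 = -0.32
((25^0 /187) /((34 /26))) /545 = 13/1732555 = 0.00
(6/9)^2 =0.44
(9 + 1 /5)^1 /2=23/5 = 4.60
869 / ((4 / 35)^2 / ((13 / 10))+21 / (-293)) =-810955145/57509 = -14101.36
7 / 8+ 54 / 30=107/40 = 2.68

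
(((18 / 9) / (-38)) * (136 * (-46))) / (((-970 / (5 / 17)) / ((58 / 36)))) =-2668/16587 = -0.16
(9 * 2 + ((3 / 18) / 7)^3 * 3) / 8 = 444529/197568 = 2.25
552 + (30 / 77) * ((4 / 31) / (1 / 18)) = 1319784/2387 = 552.90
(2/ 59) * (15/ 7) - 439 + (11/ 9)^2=-14633464/33453 = -437.43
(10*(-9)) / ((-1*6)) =15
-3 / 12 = -1/4 = -0.25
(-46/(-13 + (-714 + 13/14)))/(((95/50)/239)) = 307832/38627 = 7.97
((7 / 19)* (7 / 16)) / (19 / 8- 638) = -49/193230 = 0.00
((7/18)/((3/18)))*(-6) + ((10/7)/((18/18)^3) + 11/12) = -979/84 = -11.65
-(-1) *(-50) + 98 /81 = -48.79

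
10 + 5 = 15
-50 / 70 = -5/7 = -0.71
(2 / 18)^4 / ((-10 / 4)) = -2/32805 = 0.00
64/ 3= 21.33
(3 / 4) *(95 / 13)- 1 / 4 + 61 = 861/13 = 66.23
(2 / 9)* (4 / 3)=0.30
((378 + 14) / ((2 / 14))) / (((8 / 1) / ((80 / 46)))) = 13720/23 = 596.52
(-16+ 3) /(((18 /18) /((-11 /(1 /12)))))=1716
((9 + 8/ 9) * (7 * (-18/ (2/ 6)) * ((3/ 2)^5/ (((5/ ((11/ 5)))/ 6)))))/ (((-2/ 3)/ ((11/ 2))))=494587863/800 = 618234.83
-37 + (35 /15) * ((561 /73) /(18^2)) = -873815/23652 = -36.94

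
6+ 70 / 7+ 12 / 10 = 86/5 = 17.20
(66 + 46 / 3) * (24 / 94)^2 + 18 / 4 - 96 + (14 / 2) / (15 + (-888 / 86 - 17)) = -50791502/585385 = -86.77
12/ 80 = 3/20 = 0.15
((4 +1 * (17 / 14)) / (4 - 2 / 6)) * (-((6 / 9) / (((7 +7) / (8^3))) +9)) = -51173/1078 = -47.47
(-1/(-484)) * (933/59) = 933/28556 = 0.03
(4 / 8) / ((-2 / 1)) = -1/4 = -0.25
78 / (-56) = -39/28 = -1.39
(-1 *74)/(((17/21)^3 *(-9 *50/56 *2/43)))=45839892/122825 = 373.21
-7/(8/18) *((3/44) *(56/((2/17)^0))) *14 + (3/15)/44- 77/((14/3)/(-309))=936451/220 = 4256.60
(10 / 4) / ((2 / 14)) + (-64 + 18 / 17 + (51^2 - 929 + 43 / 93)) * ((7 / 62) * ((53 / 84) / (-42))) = 729687431/49403088 = 14.77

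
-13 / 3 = -4.33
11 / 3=3.67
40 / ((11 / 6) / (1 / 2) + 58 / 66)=44/5 = 8.80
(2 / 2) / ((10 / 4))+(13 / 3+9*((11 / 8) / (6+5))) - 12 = -737/120 = -6.14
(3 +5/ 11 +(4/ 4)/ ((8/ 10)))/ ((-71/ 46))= -4761/1562 = -3.05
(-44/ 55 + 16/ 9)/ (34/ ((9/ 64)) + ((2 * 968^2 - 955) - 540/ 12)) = 11/21074510 = 0.00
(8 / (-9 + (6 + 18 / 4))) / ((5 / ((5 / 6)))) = 8/9 = 0.89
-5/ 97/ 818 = -5/79346 = 0.00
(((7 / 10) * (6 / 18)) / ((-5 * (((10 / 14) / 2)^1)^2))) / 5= -686/9375 = -0.07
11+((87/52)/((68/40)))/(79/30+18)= 1511314/136799 = 11.05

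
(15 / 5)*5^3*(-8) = -3000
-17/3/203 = -17/609 = -0.03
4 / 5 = 0.80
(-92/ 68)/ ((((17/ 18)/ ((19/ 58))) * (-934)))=3933/7827854 = 0.00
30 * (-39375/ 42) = -28125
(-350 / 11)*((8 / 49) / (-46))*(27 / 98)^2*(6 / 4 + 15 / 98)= 2952450/208356379 = 0.01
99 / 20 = 4.95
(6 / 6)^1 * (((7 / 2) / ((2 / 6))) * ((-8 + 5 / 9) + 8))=35/6 = 5.83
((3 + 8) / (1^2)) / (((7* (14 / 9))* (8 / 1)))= 99/784 = 0.13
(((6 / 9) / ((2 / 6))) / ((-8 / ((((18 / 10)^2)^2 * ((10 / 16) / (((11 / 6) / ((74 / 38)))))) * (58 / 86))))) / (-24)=7039953/143792000 = 0.05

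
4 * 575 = 2300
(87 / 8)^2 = 118.27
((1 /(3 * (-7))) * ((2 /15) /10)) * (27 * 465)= -279/35 = -7.97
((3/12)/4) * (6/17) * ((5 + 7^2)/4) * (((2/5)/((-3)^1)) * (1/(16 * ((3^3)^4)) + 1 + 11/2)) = -11053973/42830208 = -0.26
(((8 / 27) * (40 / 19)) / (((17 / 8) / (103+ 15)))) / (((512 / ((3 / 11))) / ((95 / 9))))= 2950/15147 = 0.19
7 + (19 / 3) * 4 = 32.33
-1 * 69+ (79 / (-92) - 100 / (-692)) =-1109571/15916 = -69.71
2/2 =1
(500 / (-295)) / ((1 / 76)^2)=-577600/59 = -9789.83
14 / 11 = 1.27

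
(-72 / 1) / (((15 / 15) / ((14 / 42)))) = -24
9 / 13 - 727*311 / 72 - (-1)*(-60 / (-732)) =-179250713/57096 = -3139.46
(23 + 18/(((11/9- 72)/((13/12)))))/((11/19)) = 42313/1078 = 39.25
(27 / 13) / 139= 27/1807 = 0.01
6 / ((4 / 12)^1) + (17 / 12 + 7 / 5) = 1249/60 = 20.82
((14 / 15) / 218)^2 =49/2673225 = 0.00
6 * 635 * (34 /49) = 2643.67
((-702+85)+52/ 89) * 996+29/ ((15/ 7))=-819605273/1335 = -613936.53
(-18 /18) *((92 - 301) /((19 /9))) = 99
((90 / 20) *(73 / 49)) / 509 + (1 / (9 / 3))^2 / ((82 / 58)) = 1689011/18406458 = 0.09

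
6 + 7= 13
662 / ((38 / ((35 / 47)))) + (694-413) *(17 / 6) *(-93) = -132218521/1786 = -74030.53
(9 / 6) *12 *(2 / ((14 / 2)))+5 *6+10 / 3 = 808/21 = 38.48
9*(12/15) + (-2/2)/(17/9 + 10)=3807/535 = 7.12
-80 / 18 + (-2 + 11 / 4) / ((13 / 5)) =-1945/468 = -4.16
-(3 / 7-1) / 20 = 1/35 = 0.03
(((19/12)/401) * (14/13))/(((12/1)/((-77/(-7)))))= 1463/375336 = 0.00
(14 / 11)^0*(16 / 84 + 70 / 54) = 281/189 = 1.49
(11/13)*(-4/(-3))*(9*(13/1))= 132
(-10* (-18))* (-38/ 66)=-103.64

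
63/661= 0.10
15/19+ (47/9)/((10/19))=18317/1710 = 10.71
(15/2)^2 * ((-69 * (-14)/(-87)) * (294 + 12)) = -5542425/29 = -191118.10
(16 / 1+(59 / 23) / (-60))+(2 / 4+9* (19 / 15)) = 38443/1380 = 27.86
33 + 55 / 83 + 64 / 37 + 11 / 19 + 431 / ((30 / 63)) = 549105709/583490 = 941.07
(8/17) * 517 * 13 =3162.82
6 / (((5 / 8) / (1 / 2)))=4.80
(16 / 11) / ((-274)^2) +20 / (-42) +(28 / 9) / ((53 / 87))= 354698046/76596289 = 4.63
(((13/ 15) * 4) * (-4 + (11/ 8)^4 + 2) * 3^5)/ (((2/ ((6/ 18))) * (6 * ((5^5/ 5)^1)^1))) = 754533/12800000 = 0.06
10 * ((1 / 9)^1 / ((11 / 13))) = 130/99 = 1.31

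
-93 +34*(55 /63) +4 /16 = -15893/252 = -63.07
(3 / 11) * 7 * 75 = 1575/11 = 143.18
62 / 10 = 31/5 = 6.20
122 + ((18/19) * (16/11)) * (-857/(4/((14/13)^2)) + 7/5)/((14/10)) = -121.19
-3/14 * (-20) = 30/7 = 4.29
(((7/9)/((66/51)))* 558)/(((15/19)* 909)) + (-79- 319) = -59623939/149985 = -397.53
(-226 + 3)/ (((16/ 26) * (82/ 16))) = -2899/41 = -70.71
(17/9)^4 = 83521/6561 = 12.73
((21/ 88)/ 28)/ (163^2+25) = 3/9361088 = 0.00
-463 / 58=-7.98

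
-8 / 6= -1.33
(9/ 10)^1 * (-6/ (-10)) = 27/50 = 0.54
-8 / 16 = -1/2 = -0.50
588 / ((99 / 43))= 8428/33 = 255.39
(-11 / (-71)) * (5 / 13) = 55/923 = 0.06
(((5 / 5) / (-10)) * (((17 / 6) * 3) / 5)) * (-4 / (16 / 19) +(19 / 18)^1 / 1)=2261/3600 = 0.63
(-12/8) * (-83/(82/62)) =7719/82 = 94.13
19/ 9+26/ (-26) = 10/9 = 1.11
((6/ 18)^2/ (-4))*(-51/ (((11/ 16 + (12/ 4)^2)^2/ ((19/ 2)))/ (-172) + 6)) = 1777792/7457397 = 0.24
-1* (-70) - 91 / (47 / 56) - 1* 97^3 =-42897437/47 = -912711.43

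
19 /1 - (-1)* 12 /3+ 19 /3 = 88/3 = 29.33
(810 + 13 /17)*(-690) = -559427.65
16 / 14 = 8/7 = 1.14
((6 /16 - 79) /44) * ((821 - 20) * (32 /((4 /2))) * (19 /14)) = -9572751/308 = -31080.36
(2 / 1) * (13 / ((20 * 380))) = 13/3800 = 0.00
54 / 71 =0.76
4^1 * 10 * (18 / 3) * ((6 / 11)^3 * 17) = 881280/1331 = 662.12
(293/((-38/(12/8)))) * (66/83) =-29007/3154 = -9.20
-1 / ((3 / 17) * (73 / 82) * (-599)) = 1394/131181 = 0.01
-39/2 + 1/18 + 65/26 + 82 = 1171/18 = 65.06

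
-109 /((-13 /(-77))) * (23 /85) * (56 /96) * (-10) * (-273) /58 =-9458911/1972 = -4796.61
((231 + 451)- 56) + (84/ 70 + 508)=5676/5 = 1135.20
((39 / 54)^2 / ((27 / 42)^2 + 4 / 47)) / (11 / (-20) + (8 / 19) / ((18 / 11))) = -1625260/454509 = -3.58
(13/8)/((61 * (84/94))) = 611/20496 = 0.03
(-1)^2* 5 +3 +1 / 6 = 49/6 = 8.17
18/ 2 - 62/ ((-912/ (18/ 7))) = 4881/532 = 9.17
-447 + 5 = -442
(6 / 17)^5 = 7776/1419857 = 0.01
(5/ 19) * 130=650/19 = 34.21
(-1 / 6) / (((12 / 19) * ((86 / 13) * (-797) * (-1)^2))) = 247/4935024 = 0.00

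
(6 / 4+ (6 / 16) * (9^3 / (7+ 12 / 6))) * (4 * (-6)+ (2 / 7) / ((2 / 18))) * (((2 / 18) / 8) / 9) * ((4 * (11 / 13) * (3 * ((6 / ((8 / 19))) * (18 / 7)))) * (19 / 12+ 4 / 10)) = -4530075/5824 = -777.83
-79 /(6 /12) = -158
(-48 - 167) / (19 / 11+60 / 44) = -2365/34 = -69.56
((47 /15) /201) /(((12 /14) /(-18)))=-329/1005 = -0.33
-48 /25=-1.92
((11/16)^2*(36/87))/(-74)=-363/137344 = 0.00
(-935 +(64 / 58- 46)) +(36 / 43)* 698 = -493219/1247 = -395.52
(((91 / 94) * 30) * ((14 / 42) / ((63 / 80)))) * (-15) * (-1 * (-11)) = -286000/141 = -2028.37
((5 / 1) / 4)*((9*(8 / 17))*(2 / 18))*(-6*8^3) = -30720/17 = -1807.06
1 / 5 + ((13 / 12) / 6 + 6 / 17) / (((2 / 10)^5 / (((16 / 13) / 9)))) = 20424151/89505 = 228.19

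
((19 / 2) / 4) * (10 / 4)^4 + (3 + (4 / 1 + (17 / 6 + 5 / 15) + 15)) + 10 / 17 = 773753/6528 = 118.53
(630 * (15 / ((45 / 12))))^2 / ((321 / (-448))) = -8862863.55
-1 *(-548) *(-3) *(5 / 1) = -8220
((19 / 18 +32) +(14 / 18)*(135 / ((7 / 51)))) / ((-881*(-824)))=14365/13066992 = 0.00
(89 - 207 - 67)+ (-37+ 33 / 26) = -5739/26 = -220.73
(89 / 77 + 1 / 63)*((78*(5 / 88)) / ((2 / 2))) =1885/363 = 5.19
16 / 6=2.67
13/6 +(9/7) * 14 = 121/6 = 20.17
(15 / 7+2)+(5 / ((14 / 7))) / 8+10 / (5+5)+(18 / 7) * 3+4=1923/112 = 17.17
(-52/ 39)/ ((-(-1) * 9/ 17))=-2.52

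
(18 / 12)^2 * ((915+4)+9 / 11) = 45531/22 = 2069.59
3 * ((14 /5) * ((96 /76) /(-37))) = -1008/3515 = -0.29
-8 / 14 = -0.57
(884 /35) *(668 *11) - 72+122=6497382/35 = 185639.49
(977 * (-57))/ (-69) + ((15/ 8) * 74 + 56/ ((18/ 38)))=881041/828 = 1064.06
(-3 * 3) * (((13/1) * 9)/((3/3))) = -1053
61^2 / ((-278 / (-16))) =29768/139 = 214.16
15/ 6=5/2 = 2.50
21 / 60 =7/20 = 0.35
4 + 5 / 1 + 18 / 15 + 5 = 15.20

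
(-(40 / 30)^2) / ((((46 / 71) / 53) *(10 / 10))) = -30104/207 = -145.43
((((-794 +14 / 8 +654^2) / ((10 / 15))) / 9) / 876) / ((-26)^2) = 1707695/14212224 = 0.12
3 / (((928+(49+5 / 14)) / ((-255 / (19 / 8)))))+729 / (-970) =-90877611/84059230 = -1.08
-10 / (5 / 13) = -26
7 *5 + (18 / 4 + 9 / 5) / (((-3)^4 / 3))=1057/30 = 35.23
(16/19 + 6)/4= 65/38 = 1.71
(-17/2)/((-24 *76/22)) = 187/1824 = 0.10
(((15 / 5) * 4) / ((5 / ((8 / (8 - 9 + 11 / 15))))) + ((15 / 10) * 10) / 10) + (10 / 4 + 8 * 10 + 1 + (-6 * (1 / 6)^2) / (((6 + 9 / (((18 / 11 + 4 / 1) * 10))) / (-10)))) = 152041/11457 = 13.27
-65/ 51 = -1.27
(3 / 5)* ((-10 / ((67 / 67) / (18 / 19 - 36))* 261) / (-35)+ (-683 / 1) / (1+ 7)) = -1619.58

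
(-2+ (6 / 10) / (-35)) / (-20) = 353/3500 = 0.10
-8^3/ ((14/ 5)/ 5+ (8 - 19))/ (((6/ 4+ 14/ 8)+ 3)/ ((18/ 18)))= 2048/261 = 7.85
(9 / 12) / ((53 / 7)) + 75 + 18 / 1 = 19737/212 = 93.10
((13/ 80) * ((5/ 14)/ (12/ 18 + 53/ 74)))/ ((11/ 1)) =1443/378224 = 0.00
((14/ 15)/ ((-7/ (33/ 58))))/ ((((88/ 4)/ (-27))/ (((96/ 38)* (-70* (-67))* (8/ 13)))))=4862592/7163 = 678.85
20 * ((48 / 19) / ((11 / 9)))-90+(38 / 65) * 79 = -33632/13585 = -2.48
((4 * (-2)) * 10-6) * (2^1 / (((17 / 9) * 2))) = -774/17 = -45.53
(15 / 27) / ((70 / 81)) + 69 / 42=16/7 = 2.29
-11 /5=-2.20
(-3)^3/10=-27/10 = -2.70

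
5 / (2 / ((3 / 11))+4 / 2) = 15/28 = 0.54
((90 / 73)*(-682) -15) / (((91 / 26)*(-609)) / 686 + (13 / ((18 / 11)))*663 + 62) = -308700/1921141 = -0.16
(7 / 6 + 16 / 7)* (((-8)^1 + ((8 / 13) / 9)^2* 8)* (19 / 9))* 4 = -600590000/2587221 = -232.14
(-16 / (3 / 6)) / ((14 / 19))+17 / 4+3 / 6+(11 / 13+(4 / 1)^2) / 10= -67329/1820 = -36.99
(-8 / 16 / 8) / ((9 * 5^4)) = -1/90000 = 0.00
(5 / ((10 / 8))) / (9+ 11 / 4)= 16/47 = 0.34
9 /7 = 1.29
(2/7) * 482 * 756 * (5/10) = 52056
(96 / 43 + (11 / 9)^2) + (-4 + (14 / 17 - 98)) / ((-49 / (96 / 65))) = 255572183/37717407 = 6.78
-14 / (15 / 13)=-182/15 = -12.13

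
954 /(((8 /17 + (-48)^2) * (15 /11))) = 29733/97940 = 0.30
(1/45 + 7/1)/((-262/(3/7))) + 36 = 495022/13755 = 35.99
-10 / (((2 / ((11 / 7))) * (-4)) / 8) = 110/7 = 15.71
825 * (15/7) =12375/7 = 1767.86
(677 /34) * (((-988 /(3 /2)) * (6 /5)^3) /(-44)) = 12039768/23375 = 515.07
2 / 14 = 0.14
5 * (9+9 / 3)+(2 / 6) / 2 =361/6 = 60.17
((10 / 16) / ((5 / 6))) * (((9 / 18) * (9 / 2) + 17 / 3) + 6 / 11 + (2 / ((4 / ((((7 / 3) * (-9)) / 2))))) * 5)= -587/44 = -13.34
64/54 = 32/27 = 1.19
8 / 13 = 0.62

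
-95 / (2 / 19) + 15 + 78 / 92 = -20393/23 = -886.65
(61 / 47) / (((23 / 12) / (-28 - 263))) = -213012/1081 = -197.05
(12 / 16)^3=27/64 = 0.42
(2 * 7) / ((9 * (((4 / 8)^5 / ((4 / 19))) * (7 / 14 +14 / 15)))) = 17920/2451 = 7.31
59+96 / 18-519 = -1364/3 = -454.67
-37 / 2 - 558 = -1153/2 = -576.50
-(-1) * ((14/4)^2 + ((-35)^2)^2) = 6002549/4 = 1500637.25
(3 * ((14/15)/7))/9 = 2/45 = 0.04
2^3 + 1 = 9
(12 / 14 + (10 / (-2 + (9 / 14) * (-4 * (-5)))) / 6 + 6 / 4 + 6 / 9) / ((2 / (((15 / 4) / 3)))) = 25355/12768 = 1.99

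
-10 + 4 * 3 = 2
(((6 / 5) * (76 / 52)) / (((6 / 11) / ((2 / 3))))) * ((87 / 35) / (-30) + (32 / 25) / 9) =39083/307125 = 0.13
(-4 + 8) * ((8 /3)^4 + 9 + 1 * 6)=21244/81 = 262.27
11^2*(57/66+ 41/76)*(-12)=-38709/19 = -2037.32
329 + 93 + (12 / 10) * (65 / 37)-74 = 12954/37 = 350.11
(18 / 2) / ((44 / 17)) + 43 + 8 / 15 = 31027/660 = 47.01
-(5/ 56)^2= -25/3136 = -0.01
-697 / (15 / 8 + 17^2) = -5576/2327 = -2.40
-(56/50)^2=-784/625 = -1.25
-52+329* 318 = 104570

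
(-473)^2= 223729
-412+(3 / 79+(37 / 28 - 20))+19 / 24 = -5704955/13272 = -429.85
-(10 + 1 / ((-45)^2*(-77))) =-1559249/155925 = -10.00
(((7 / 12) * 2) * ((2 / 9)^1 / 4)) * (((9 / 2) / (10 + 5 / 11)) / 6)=77/16560 = 0.00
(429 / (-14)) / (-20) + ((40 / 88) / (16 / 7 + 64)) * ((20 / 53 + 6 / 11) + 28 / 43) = 431860718/279895385 = 1.54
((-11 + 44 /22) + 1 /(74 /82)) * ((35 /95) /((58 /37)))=-1022/551 = -1.85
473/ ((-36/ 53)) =-25069/36 = -696.36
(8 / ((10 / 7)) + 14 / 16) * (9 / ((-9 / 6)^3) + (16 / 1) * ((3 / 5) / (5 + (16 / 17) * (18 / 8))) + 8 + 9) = 7371917/72600 = 101.54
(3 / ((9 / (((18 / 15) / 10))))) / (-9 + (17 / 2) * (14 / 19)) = -19/1300 = -0.01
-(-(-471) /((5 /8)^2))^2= -908660736/625 = -1453857.18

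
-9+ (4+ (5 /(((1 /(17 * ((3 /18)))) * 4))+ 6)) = 4.54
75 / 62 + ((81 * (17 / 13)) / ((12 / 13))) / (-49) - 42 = -262071/6076 = -43.13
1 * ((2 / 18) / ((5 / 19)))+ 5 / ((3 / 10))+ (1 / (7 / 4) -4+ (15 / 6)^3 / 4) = 177071/10080 = 17.57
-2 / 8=-0.25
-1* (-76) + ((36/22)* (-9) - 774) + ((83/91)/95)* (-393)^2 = 770.13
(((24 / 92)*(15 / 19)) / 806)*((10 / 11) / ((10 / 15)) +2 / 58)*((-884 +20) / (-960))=18063/56179409 = 0.00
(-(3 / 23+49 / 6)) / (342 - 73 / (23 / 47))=-0.04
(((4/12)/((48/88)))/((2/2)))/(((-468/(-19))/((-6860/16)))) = -358435/33696 = -10.64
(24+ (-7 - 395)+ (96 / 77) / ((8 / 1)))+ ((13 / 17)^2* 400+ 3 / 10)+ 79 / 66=-47544809/333795 = -142.44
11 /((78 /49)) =539/78 = 6.91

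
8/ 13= 0.62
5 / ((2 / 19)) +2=99/2 = 49.50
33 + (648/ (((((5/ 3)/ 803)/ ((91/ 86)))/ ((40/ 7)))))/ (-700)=-20045091/7525 = -2663.80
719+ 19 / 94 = 719.20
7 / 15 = 0.47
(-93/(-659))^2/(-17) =-8649/7382777 = 0.00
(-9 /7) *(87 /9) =-87/7 = -12.43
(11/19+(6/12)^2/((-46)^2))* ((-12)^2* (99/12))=27657531/40204 = 687.93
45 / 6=15/2 = 7.50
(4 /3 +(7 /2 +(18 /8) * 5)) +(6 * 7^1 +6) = 769/12 = 64.08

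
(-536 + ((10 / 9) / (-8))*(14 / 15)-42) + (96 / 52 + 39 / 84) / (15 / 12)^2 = -70841569/122850 = -576.65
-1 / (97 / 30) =-30/97 = -0.31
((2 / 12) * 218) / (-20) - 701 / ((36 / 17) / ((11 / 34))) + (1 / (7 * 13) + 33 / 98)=-108.57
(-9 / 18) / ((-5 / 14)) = 7/5 = 1.40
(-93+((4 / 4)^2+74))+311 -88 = 205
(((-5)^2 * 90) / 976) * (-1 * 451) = -507375/488 = -1039.70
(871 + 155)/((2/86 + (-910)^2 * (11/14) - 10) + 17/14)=617652/391686025 = 0.00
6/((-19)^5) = -6/2476099 = 0.00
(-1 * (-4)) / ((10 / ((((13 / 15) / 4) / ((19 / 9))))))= 39/950 = 0.04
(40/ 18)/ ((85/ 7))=28/153 = 0.18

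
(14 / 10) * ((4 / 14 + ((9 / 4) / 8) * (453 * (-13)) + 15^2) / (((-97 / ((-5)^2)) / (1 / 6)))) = 1602715/18624 = 86.06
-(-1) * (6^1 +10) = 16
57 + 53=110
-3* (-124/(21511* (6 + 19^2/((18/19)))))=6696/149867137 = 0.00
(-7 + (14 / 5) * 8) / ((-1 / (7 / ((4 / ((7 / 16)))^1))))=-3773/320 = -11.79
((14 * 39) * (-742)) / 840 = -4823/10 = -482.30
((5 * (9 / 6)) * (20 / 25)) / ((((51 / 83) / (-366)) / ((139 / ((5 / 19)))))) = -160456596/85 = -1887724.66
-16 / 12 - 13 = -43/3 = -14.33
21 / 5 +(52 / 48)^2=5.37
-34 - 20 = -54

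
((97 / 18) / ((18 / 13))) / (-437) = -1261/141588 = -0.01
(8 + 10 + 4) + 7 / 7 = 23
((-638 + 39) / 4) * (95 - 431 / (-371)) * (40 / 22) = -106849620/4081 = -26182.22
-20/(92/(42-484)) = 2210/23 = 96.09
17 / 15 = 1.13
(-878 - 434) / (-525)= 1312/525 = 2.50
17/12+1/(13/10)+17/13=545/156 = 3.49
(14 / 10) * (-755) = -1057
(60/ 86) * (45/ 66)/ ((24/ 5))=0.10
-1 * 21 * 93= -1953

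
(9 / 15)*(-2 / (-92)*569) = 1707/230 = 7.42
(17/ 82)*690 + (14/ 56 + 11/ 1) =25305/164 = 154.30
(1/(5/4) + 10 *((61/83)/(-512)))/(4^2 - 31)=-83467/1593600 = -0.05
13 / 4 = 3.25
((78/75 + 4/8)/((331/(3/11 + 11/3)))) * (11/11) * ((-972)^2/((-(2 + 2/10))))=-7871.04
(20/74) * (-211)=-2110/37 = -57.03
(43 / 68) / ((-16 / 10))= -215/544 = -0.40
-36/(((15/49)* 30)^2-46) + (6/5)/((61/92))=12225414/14038235 = 0.87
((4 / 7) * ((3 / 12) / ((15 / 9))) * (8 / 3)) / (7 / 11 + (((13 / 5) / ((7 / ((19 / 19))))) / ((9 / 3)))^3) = 1455300/4063771 = 0.36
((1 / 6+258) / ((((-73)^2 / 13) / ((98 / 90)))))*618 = 423.81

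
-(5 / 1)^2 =-25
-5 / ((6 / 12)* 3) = -10/3 = -3.33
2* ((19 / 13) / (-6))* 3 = -19/13 = -1.46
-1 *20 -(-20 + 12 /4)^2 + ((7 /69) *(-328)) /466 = -4968941/16077 = -309.07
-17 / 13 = -1.31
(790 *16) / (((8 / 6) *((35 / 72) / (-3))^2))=88459776/245 = 361060.31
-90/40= -9/4 = -2.25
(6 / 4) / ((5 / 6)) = 9/5 = 1.80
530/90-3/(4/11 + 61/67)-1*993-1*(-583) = -1145014/2817 = -406.47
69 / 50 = 1.38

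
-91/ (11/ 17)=-1547/11 = -140.64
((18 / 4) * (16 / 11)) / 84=6/77 = 0.08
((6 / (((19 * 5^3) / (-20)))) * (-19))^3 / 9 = 1536/15625 = 0.10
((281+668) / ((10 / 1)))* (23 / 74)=21827/740 = 29.50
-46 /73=-0.63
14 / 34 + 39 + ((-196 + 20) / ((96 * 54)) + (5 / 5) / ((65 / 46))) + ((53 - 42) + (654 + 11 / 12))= 126381449/179010 = 706.00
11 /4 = 2.75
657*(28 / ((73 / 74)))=18648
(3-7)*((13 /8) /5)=-13/10 = -1.30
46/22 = 23/11 = 2.09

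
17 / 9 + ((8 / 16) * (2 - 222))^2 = 108917/9 = 12101.89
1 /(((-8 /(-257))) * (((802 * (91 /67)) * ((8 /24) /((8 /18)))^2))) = 17219/328419 = 0.05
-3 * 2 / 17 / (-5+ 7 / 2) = 4/17 = 0.24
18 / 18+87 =88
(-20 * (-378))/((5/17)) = 25704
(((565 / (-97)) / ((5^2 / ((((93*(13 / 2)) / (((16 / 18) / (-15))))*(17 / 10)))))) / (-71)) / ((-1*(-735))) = -20902401/269970400 = -0.08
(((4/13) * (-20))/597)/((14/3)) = -40/18109 = 0.00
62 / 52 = 31/26 = 1.19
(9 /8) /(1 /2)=9/4 = 2.25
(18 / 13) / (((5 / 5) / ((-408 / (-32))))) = 17.65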